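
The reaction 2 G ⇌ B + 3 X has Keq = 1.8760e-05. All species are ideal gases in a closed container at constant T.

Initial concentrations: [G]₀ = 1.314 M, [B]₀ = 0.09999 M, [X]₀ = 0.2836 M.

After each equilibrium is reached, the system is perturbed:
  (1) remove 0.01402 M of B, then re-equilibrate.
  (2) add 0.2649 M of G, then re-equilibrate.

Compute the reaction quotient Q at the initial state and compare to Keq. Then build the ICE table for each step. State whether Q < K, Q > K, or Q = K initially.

Q₀ = 0.001321; Q > K (proceeds reverse)

Q₀ = 0.001321 vs Keq = 1.8760e-05 ⇒ Q>K, reverse
Step 1:
                   G          B          X
  init         1.314    0.09999     0.2836
  Δ           0.1224   -0.06122    -0.1837
  eq           1.436    0.03877    0.09995
  solve Keq expr → x = -0.06122; check Q = 1.8760e-05
Then remove 0.01402 M of B.
Step 2:
                   G          B          X
  init         1.436    0.02475    0.09995
  Δ        -0.007118   0.003559    0.01068
  eq           1.429    0.02831     0.1106
  solve Keq expr → x = 0.003559; check Q = 1.8760e-05
Then add 0.2649 M of G.
Step 3:
                   G          B          X
  init         1.694    0.02831     0.1106
  Δ        -0.005956   0.002978   0.008934
  eq           1.688    0.03129     0.1196
  solve Keq expr → x = 0.002978; check Q = 1.8760e-05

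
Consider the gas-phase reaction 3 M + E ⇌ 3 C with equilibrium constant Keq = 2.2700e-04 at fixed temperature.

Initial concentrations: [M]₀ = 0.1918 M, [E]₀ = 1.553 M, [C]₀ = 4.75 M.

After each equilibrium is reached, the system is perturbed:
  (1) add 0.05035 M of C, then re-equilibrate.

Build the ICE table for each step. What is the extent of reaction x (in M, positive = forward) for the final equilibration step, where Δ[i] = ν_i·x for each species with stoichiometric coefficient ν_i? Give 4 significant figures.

x = -0.01522 M

Q₀ = 9781 vs Keq = 2.2700e-04 ⇒ Q>K, reverse
Step 1:
                   M          E          C
  I           0.1918      1.553       4.75
  C             4.35       1.45      -4.35
  E            4.542      3.003     0.3997
  solve Keq expr → x = -1.45; check Q = 2.2700e-04
Then add 0.05035 M of C.
Step 2:
                   M          E          C
  I            4.542      3.003     0.4501
  C          0.04565    0.01522   -0.04565
  E            4.588      3.018     0.4044
  solve Keq expr → x = -0.01522; check Q = 2.2700e-04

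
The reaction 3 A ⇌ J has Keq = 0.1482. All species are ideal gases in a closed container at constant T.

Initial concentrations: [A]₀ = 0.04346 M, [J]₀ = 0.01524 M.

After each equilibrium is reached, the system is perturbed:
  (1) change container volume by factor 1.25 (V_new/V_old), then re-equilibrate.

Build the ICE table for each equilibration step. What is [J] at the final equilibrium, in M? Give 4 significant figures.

[J]_eq = 5.3455e-05 M

Q₀ = 185.7 vs Keq = 0.1482 ⇒ Q>K, reverse
Step 1:
                   A          J
  init       0.04346    0.01524
  Δ          0.04541   -0.01514
  eq         0.08887 1.0401e-04
  solve Keq expr → x = -0.01514; check Q = 0.1482
Then change container volume by factor 1.25 (V_new/V_old).
Step 2:
                   A          J
  init       0.07109 8.3210e-05
  Δ       8.9264e-05 -2.9755e-05
  eq         0.07118 5.3455e-05
  solve Keq expr → x = -2.9755e-05; check Q = 0.1482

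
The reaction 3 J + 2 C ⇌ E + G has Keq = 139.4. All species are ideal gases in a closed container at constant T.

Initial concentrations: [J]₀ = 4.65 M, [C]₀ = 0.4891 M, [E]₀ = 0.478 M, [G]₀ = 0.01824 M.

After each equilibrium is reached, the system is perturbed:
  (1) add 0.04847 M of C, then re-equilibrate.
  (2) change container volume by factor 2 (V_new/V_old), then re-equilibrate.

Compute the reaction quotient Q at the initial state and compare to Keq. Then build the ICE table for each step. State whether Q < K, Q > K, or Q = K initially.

Q₀ = 3.6249e-04; Q < K (proceeds forward)

Q₀ = 3.6249e-04 vs Keq = 139.4 ⇒ Q<K, forward
Step 1:
                   J          C          E          G
  I             4.65     0.4891      0.478    0.01824
  C          -0.7266    -0.4844     0.2422     0.2422
  E            3.923    0.00472     0.7202     0.2604
  solve Keq expr → x = 0.2422; check Q = 139.4
Then add 0.04847 M of C.
Step 2:
                   J          C          E          G
  I            3.923    0.05319     0.7202     0.2604
  C         -0.07205   -0.04803    0.02402    0.02402
  E            3.851   0.005156     0.7442     0.2844
  solve Keq expr → x = 0.02402; check Q = 139.4
Then change container volume by factor 2 (V_new/V_old).
Step 3:
                   J          C          E          G
  I            1.926   0.002578     0.3721     0.1422
  C          0.00689   0.004593  -0.002297  -0.002297
  E            1.933   0.007171     0.3698     0.1399
  solve Keq expr → x = -0.002297; check Q = 139.4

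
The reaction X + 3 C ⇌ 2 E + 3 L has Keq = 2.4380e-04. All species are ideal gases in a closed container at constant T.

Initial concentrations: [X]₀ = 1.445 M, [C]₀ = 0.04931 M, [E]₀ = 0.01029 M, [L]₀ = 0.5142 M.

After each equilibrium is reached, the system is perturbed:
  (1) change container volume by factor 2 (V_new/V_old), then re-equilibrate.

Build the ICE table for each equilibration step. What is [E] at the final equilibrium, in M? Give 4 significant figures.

[E]_eq = 5.9308e-04 M

Q₀ = 0.08309 vs Keq = 2.4380e-04 ⇒ Q>K, reverse
Step 1:
                   X          C          E          L
  init         1.445    0.04931    0.01029     0.5142
  Δ          0.00472    0.01416   -0.00944   -0.01416
  eq            1.45    0.06347 8.5016e-04        0.5
  solve Keq expr → x = -0.00472; check Q = 2.4380e-04
Then change container volume by factor 2 (V_new/V_old).
Step 2:
                   X          C          E          L
  init        0.7249    0.03173 4.2508e-04       0.25
  Δ       -8.3998e-05 -2.5200e-04 1.6800e-04 2.5200e-04
  eq          0.7248    0.03148 5.9308e-04     0.2503
  solve Keq expr → x = 8.3998e-05; check Q = 2.4380e-04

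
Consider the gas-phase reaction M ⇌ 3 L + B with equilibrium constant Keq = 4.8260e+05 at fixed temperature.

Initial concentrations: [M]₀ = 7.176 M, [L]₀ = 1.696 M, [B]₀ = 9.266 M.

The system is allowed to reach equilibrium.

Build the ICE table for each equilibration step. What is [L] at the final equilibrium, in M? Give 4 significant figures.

Q₀ = 6.299 vs Keq = 4.8260e+05 ⇒ Q<K, forward
Step 1:
                    M           L           B
  I             7.176       1.696       9.266
  C            -6.814       20.44       6.814
  E            0.3616       22.14       16.08
  solve Keq expr → x = 6.814; check Q = 4.8260e+05

[L]_eq = 22.14 M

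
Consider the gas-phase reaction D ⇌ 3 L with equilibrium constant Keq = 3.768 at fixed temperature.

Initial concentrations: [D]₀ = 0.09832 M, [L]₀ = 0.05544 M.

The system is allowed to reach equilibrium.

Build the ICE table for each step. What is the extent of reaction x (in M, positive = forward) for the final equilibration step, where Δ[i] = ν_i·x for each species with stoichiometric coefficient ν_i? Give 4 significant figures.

Q₀ = 0.001733 vs Keq = 3.768 ⇒ Q<K, forward
Step 1:
                  D         L
  init      0.09832   0.05544
  Δ        -0.08934     0.268
  eq       0.008981    0.3235
  solve Keq expr → x = 0.08934; check Q = 3.768

x = 0.08934 M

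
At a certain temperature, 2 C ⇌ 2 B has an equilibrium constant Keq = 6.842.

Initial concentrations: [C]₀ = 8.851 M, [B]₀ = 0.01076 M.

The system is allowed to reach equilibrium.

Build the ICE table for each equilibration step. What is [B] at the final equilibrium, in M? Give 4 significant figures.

[B]_eq = 6.411 M

Q₀ = 1.4779e-06 vs Keq = 6.842 ⇒ Q<K, forward
Step 1:
                    C           B
  I             8.851     0.01076
  C              -6.4         6.4
  E             2.451       6.411
  solve Keq expr → x = 3.2; check Q = 6.842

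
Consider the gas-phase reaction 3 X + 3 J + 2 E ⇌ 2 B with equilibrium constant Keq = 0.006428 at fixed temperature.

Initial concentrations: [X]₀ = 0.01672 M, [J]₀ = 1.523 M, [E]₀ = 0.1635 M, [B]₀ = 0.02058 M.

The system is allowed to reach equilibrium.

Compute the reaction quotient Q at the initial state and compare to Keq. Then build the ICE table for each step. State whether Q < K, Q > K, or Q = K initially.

Q₀ = 959.5; Q > K (proceeds reverse)

Q₀ = 959.5 vs Keq = 0.006428 ⇒ Q>K, reverse
Step 1:
                    X           J           E           B
  init        0.01672       1.523      0.1635     0.02058
  Δ           0.03043     0.03043     0.02029    -0.02029
  eq          0.04715       1.553      0.1838  2.9211e-04
  solve Keq expr → x = -0.01014; check Q = 0.006428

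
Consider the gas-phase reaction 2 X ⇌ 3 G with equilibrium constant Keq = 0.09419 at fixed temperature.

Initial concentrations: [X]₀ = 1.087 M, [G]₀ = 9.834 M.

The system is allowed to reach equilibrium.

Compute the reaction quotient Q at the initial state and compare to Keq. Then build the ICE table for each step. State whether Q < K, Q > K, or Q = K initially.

Q₀ = 804.9; Q > K (proceeds reverse)

Q₀ = 804.9 vs Keq = 0.09419 ⇒ Q>K, reverse
Step 1:
                    X           G
  I             1.087       9.834
  C             5.491      -8.237
  E             6.578       1.597
  solve Keq expr → x = -2.746; check Q = 0.09419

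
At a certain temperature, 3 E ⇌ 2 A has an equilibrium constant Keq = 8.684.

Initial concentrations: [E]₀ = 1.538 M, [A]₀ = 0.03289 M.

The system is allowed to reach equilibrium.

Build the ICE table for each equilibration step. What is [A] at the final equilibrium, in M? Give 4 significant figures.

Q₀ = 2.9734e-04 vs Keq = 8.684 ⇒ Q<K, forward
Step 1:
                   E          A
  Initial      1.538    0.03289
  Change      -1.125     0.7499
  Equil       0.4132     0.7827
  solve Keq expr → x = 0.3749; check Q = 8.684

[A]_eq = 0.7827 M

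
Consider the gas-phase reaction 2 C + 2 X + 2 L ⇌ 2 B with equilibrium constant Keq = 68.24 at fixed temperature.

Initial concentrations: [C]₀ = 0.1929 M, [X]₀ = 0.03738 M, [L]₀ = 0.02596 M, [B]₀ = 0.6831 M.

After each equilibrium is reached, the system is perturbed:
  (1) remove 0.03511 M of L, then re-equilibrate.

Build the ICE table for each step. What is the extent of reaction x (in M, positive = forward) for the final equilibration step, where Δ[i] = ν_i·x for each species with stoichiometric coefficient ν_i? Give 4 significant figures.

Q₀ = 1.3317e+07 vs Keq = 68.24 ⇒ Q>K, reverse
Step 1:
                  C         X         L         B
  init       0.1929   0.03738   0.02596    0.6831
  Δ          0.2855    0.2855    0.2855   -0.2855
  eq         0.4784    0.3229    0.3115    0.3976
  solve Keq expr → x = -0.1428; check Q = 68.24
Then remove 0.03511 M of L.
Step 2:
                  C         X         L         B
  init       0.4784    0.3229    0.2764    0.3976
  Δ         0.01066   0.01066   0.01066  -0.01066
  eq         0.4891    0.3336    0.2871    0.3869
  solve Keq expr → x = -0.005332; check Q = 68.24

x = -0.005332 M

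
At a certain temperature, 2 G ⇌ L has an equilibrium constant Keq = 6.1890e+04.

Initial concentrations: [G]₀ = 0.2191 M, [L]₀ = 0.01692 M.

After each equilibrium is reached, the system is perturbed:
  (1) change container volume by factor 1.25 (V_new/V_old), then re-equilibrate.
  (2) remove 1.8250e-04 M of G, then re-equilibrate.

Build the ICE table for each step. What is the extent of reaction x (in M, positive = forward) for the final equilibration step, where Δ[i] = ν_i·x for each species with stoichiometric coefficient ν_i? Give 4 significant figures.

x = -9.0962e-05 M

Q₀ = 0.3525 vs Keq = 6.1890e+04 ⇒ Q<K, forward
Step 1:
                    G           L
  I            0.2191     0.01692
  C           -0.2177      0.1088
  E          0.001425      0.1258
  solve Keq expr → x = 0.1088; check Q = 6.1890e+04
Then change container volume by factor 1.25 (V_new/V_old).
Step 2:
                    G           L
  I           0.00114      0.1006
  C        1.3418e-04 -6.7089e-05
  E          0.001275      0.1005
  solve Keq expr → x = -6.7089e-05; check Q = 6.1890e+04
Then remove 1.8250e-04 M of G.
Step 3:
                    G           L
  I          0.001092      0.1005
  C        1.8192e-04 -9.0962e-05
  E          0.001274      0.1004
  solve Keq expr → x = -9.0962e-05; check Q = 6.1890e+04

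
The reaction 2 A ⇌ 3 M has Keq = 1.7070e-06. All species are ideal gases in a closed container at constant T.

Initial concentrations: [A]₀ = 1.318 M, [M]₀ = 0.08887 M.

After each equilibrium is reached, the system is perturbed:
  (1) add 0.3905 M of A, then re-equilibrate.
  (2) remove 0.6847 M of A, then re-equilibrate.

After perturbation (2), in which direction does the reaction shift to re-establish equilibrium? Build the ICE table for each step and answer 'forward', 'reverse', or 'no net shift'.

Q₀ = 4.0405e-04 vs Keq = 1.7070e-06 ⇒ Q>K, reverse
Step 1:
                    A           M
  init          1.318     0.08887
  Δ           0.04943    -0.07415
  eq            1.367     0.01472
  solve Keq expr → x = -0.02472; check Q = 1.7070e-06
Then add 0.3905 M of A.
Step 2:
                    A           M
  init          1.758     0.01472
  Δ         -0.001782    0.002672
  eq            1.756      0.0174
  solve Keq expr → x = 8.9083e-04; check Q = 1.7070e-06
Then remove 0.6847 M of A.
Step 3:
                    A           M
  init          1.071      0.0174
  Δ          0.003238   -0.004857
  eq            1.075     0.01254
  solve Keq expr → x = -0.001619; check Q = 1.7070e-06

Direction: reverse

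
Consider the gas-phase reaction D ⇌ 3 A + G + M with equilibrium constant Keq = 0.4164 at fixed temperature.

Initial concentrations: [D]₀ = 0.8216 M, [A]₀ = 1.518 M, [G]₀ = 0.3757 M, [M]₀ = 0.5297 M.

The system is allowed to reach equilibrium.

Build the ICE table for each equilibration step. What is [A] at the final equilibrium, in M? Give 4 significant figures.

[A]_eq = 1.346 M

Q₀ = 0.8473 vs Keq = 0.4164 ⇒ Q>K, reverse
Step 1:
                   D          A          G          M
  Initial     0.8216      1.518     0.3757     0.5297
  Change     0.05749    -0.1725   -0.05749   -0.05749
  Equil       0.8791      1.346     0.3182     0.4722
  solve Keq expr → x = -0.05749; check Q = 0.4164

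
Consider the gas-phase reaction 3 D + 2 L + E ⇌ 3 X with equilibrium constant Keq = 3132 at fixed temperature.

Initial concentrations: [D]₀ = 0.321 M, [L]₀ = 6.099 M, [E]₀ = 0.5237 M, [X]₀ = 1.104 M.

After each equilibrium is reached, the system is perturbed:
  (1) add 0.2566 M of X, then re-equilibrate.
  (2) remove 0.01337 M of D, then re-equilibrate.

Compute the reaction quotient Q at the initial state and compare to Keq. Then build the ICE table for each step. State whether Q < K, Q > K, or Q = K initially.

Q₀ = 2.088; Q < K (proceeds forward)

Q₀ = 2.088 vs Keq = 3132 ⇒ Q<K, forward
Step 1:
                   D          L          E          X
  Initial      0.321      6.099     0.5237      1.104
  Change     -0.2826    -0.1884   -0.09419     0.2826
  Equil      0.03842      5.911     0.4295      1.387
  solve Keq expr → x = 0.09419; check Q = 3132
Then add 0.2566 M of X.
Step 2:
                   D          L          E          X
  Initial    0.03842      5.911     0.4295      1.643
  Change    0.006819   0.004546   0.002273  -0.006819
  Equil      0.04524      5.915     0.4318      1.636
  solve Keq expr → x = -0.002273; check Q = 3132
Then remove 0.01337 M of D.
Step 3:
                   D          L          E          X
  Initial    0.03187      5.915     0.4318      1.636
  Change     0.01283    0.00855   0.004275   -0.01283
  Equil       0.0447      5.924     0.4361      1.624
  solve Keq expr → x = -0.004275; check Q = 3132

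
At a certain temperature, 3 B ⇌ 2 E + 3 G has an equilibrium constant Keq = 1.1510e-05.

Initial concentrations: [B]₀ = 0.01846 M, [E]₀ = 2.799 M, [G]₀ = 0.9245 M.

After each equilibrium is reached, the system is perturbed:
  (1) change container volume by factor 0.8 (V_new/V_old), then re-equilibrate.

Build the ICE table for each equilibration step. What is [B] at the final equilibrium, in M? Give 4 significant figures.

[B]_eq = 1.165 M

Q₀ = 9.8408e+05 vs Keq = 1.1510e-05 ⇒ Q>K, reverse
Step 1:
                   B          E          G
  Initial    0.01846      2.799     0.9245
  Change       0.912     -0.608     -0.912
  Equil       0.9305      2.191    0.01245
  solve Keq expr → x = -0.304; check Q = 1.1510e-05
Then change container volume by factor 0.8 (V_new/V_old).
Step 2:
                   B          E          G
  Initial      1.163      2.739    0.01557
  Change    0.002123  -0.001415  -0.002123
  Equil        1.165      2.737    0.01345
  solve Keq expr → x = -7.0759e-04; check Q = 1.1510e-05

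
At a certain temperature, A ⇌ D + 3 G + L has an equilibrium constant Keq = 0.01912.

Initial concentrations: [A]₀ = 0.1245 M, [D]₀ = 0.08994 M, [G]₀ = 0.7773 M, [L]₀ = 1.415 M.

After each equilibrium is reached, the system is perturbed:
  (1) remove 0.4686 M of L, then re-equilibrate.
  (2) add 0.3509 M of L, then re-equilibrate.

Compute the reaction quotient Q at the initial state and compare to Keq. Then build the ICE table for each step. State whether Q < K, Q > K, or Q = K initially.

Q₀ = 0.4801 vs Keq = 0.01912 ⇒ Q>K, reverse
Step 1:
                   A          D          G          L
  I           0.1245    0.08994     0.7773      1.415
  C          0.07357   -0.07357    -0.2207   -0.07357
  E           0.1981    0.01637     0.5566      1.341
  solve Keq expr → x = -0.07357; check Q = 0.01912
Then remove 0.4686 M of L.
Step 2:
                   A          D          G          L
  I           0.1981    0.01637     0.5566     0.8728
  C        -0.005767   0.005767     0.0173   0.005767
  E           0.1923    0.02214     0.5739     0.8786
  solve Keq expr → x = 0.005767; check Q = 0.01912
Then add 0.3509 M of L.
Step 3:
                   A          D          G          L
  I           0.1923    0.02214     0.5739      1.229
  C         0.004634  -0.004634    -0.0139  -0.004634
  E           0.1969    0.01751       0.56      1.225
  solve Keq expr → x = -0.004634; check Q = 0.01912

Q₀ = 0.4801; Q > K (proceeds reverse)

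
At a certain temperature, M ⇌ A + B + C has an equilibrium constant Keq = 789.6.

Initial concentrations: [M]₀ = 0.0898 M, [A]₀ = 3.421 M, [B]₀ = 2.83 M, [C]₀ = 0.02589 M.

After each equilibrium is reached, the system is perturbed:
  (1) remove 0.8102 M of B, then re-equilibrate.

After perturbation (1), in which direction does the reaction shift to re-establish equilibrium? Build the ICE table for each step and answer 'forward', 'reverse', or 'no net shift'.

Q₀ = 2.791 vs Keq = 789.6 ⇒ Q<K, forward
Step 1:
                   M          A          B          C
  Initial     0.0898      3.421       2.83    0.02589
  Change    -0.08832    0.08832    0.08832    0.08832
  Equil     0.001481      3.509      2.918     0.1142
  solve Keq expr → x = 0.08832; check Q = 789.6
Then remove 0.8102 M of B.
Step 2:
                   M          A          B          C
  Initial   0.001481      3.509      2.108     0.1142
  Change  -4.0710e-04 4.0710e-04 4.0710e-04 4.0710e-04
  Equil     0.001074       3.51      2.109     0.1146
  solve Keq expr → x = 4.0710e-04; check Q = 789.6

Direction: forward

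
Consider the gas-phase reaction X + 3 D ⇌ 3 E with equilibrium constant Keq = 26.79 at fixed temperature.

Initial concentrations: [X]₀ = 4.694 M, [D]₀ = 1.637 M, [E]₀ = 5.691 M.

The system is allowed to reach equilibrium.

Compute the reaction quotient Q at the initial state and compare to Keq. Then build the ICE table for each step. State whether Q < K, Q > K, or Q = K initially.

Q₀ = 8.951 vs Keq = 26.79 ⇒ Q<K, forward
Step 1:
                   X          D          E
  Initial      4.694      1.637      5.691
  Change     -0.1359    -0.4077     0.4077
  Equil        4.558      1.229      6.099
  solve Keq expr → x = 0.1359; check Q = 26.79

Q₀ = 8.951; Q < K (proceeds forward)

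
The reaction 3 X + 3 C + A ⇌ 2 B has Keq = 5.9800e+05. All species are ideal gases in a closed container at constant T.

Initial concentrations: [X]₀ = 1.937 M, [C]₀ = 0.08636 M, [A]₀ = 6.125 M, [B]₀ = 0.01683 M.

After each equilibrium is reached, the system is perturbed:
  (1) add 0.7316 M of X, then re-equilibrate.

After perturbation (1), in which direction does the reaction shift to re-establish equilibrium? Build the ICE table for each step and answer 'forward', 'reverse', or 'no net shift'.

Direction: forward

Q₀ = 0.00988 vs Keq = 5.9800e+05 ⇒ Q<K, forward
Step 1:
                    X           C           A           B
  Initial       1.937     0.08636       6.125     0.01683
  Change     -0.08574    -0.08574    -0.02858     0.05716
  Equil         1.851  6.1858e-04       6.096     0.07399
  solve Keq expr → x = 0.02858; check Q = 5.9800e+05
Then add 0.7316 M of X.
Step 2:
                    X           C           A           B
  Initial       2.583  6.1858e-04       6.096     0.07399
  Change  -1.7472e-04 -1.7472e-04 -5.8239e-05  1.1648e-04
  Equil         2.583  4.4386e-04       6.096     0.07411
  solve Keq expr → x = 5.8239e-05; check Q = 5.9800e+05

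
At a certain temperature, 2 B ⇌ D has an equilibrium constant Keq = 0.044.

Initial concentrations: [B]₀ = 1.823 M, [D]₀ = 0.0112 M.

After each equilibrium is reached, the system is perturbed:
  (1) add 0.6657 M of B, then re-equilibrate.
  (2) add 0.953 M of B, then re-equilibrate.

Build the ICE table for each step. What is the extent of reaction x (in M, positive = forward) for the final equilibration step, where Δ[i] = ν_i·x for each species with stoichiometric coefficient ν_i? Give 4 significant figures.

Q₀ = 0.00337 vs Keq = 0.044 ⇒ Q<K, forward
Step 1:
                    B           D
  init          1.823      0.0112
  Δ           -0.2073      0.1037
  eq            1.616      0.1149
  solve Keq expr → x = 0.1037; check Q = 0.044
Then add 0.6657 M of B.
Step 2:
                    B           D
  init          2.281      0.1149
  Δ           -0.1646      0.0823
  eq            2.117      0.1972
  solve Keq expr → x = 0.0823; check Q = 0.044
Then add 0.953 M of B.
Step 3:
                    B           D
  init           3.07      0.1972
  Δ           -0.2871      0.1436
  eq            2.783      0.3407
  solve Keq expr → x = 0.1436; check Q = 0.044

x = 0.1436 M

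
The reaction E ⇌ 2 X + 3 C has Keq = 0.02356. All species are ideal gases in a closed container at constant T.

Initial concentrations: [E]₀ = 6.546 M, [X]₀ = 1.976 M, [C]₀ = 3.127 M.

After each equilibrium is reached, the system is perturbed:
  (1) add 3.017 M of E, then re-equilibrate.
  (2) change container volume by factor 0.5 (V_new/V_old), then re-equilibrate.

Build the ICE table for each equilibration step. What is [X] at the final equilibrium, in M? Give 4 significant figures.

Q₀ = 18.24 vs Keq = 0.02356 ⇒ Q>K, reverse
Step 1:
                  E         X         C
  I           6.546     1.976     3.127
  C          0.7437    -1.487    -2.231
  E            7.29    0.4886     0.896
  solve Keq expr → x = -0.7437; check Q = 0.02356
Then add 3.017 M of E.
Step 2:
                  E         X         C
  I           10.31    0.4886     0.896
  C        -0.01957   0.03913    0.0587
  E           10.29    0.5278    0.9547
  solve Keq expr → x = 0.01957; check Q = 0.02356
Then change container volume by factor 0.5 (V_new/V_old).
Step 3:
                  E         X         C
  I           20.57     1.056     1.909
  C          0.2487   -0.4973    -0.746
  E           20.82    0.5582     1.163
  solve Keq expr → x = -0.2487; check Q = 0.02356

[X]_eq = 0.5582 M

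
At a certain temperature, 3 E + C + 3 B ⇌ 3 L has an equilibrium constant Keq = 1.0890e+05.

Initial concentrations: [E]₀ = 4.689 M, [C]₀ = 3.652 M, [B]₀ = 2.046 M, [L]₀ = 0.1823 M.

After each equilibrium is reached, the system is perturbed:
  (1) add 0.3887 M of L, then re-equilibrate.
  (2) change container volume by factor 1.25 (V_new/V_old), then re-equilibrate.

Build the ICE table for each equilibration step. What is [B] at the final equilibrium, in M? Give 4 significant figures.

[B]_eq = 0.0153 M

Q₀ = 1.8788e-06 vs Keq = 1.0890e+05 ⇒ Q<K, forward
Step 1:
                   E          C          B          L
  init         4.689      3.652      2.046     0.1823
  Δ           -2.034    -0.6779     -2.034      2.034
  eq           2.655      2.974    0.01215      2.216
  solve Keq expr → x = 0.6779; check Q = 1.0890e+05
Then add 0.3887 M of L.
Step 2:
                   E          C          B          L
  init         2.655      2.974    0.01215      2.605
  Δ         0.002108 7.0258e-04   0.002108  -0.002108
  eq           2.657      2.975    0.01426      2.603
  solve Keq expr → x = -7.0258e-04; check Q = 1.0890e+05
Then change container volume by factor 1.25 (V_new/V_old).
Step 3:
                   E          C          B          L
  init         2.126       2.38    0.01141      2.082
  Δ         0.003894   0.001298   0.003894  -0.003894
  eq            2.13      2.381     0.0153      2.078
  solve Keq expr → x = -0.001298; check Q = 1.0890e+05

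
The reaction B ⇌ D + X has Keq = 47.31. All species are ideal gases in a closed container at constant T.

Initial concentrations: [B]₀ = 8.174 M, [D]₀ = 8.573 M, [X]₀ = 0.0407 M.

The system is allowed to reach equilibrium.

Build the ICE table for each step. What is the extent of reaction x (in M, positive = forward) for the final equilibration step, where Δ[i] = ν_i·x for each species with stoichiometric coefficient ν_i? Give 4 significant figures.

Q₀ = 0.04269 vs Keq = 47.31 ⇒ Q<K, forward
Step 1:
                  B         D         X
  init        8.174     8.573    0.0407
  Δ          -6.218     6.218     6.218
  eq          1.956     14.79     6.258
  solve Keq expr → x = 6.218; check Q = 47.31

x = 6.218 M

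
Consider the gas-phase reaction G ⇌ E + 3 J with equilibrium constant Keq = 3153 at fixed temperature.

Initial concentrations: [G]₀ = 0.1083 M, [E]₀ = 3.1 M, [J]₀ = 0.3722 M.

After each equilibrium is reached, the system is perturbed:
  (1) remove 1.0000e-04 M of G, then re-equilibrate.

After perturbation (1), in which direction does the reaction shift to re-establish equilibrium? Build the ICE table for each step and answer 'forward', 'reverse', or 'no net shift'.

Q₀ = 1.476 vs Keq = 3153 ⇒ Q<K, forward
Step 1:
                    G           E           J
  I            0.1083         3.1      0.3722
  C            -0.108       0.108      0.3239
  E        3.4313e-04       3.208      0.6961
  solve Keq expr → x = 0.108; check Q = 3153
Then remove 1.0000e-04 M of G.
Step 2:
                    G           E           J
  I        2.4313e-04       3.208      0.6961
  C        9.9548e-05 -9.9548e-05 -2.9864e-04
  E        3.4268e-04       3.208      0.6958
  solve Keq expr → x = -9.9548e-05; check Q = 3153

Direction: reverse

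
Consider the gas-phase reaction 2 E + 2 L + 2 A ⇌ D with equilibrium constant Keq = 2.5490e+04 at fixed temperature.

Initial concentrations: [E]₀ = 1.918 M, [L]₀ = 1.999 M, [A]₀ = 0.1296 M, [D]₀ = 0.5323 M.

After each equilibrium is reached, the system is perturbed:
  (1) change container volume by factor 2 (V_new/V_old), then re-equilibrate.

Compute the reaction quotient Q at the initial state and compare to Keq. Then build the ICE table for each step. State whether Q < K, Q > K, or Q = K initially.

Q₀ = 2.156; Q < K (proceeds forward)

Q₀ = 2.156 vs Keq = 2.5490e+04 ⇒ Q<K, forward
Step 1:
                   E          L          A          D
  I            1.918      1.999     0.1296     0.5323
  C          -0.1282    -0.1282    -0.1282    0.06408
  E             1.79      1.871   0.001445     0.5964
  solve Keq expr → x = 0.06408; check Q = 2.5490e+04
Then change container volume by factor 2 (V_new/V_old).
Step 2:
                   E          L          A          D
  I           0.8949     0.9354 7.2226e-04     0.2982
  C         0.003323   0.003323   0.003323  -0.001661
  E           0.8982     0.9387   0.004045     0.2965
  solve Keq expr → x = -0.001661; check Q = 2.5490e+04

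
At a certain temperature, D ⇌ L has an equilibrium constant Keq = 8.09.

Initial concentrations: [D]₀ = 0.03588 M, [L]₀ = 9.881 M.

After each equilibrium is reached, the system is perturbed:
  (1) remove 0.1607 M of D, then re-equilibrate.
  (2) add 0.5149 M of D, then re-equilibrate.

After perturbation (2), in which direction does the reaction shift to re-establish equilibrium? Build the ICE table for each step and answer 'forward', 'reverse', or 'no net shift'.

Direction: forward

Q₀ = 275.4 vs Keq = 8.09 ⇒ Q>K, reverse
Step 1:
                  D         L
  Initial   0.03588     9.881
  Change      1.055    -1.055
  Equil       1.091     8.826
  solve Keq expr → x = -1.055; check Q = 8.09
Then remove 0.1607 M of D.
Step 2:
                  D         L
  Initial    0.9303     8.826
  Change      0.143    -0.143
  Equil       1.073     8.683
  solve Keq expr → x = -0.143; check Q = 8.09
Then add 0.5149 M of D.
Step 3:
                  D         L
  Initial     1.588     8.683
  Change    -0.4583    0.4583
  Equil        1.13     9.141
  solve Keq expr → x = 0.4583; check Q = 8.09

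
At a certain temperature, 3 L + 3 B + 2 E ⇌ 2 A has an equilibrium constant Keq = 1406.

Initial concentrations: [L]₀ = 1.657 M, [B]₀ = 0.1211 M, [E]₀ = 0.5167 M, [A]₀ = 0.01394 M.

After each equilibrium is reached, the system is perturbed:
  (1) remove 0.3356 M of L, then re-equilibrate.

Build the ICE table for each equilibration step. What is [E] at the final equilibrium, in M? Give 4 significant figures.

Q₀ = 0.09008 vs Keq = 1406 ⇒ Q<K, forward
Step 1:
                   L          B          E          A
  Initial      1.657     0.1211     0.5167    0.01394
  Change     -0.1026    -0.1026   -0.06837    0.06837
  Equil        1.554    0.01855     0.4483    0.08231
  solve Keq expr → x = 0.03418; check Q = 1406
Then remove 0.3356 M of L.
Step 2:
                   L          B          E          A
  Initial      1.219    0.01855     0.4483    0.08231
  Change    0.004365   0.004365    0.00291   -0.00291
  Equil        1.223    0.02291     0.4512     0.0794
  solve Keq expr → x = -0.001455; check Q = 1406

[E]_eq = 0.4512 M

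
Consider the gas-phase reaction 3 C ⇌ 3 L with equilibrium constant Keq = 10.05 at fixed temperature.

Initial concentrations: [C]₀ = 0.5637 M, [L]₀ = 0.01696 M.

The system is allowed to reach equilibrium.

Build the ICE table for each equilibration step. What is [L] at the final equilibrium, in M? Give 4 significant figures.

Q₀ = 2.7235e-05 vs Keq = 10.05 ⇒ Q<K, forward
Step 1:
                    C           L
  init         0.5637     0.01696
  Δ           -0.3798      0.3798
  eq           0.1839      0.3968
  solve Keq expr → x = 0.1266; check Q = 10.05

[L]_eq = 0.3968 M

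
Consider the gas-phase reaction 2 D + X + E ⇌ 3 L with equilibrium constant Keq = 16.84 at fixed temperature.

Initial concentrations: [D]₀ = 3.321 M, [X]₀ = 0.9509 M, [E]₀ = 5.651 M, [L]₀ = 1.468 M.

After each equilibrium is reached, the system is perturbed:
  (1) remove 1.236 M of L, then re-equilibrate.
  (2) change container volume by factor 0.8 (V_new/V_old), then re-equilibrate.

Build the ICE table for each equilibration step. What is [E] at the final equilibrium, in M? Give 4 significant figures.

[E]_eq = 5.985 M

Q₀ = 0.05338 vs Keq = 16.84 ⇒ Q<K, forward
Step 1:
                    D           X           E           L
  I             3.321      0.9509       5.651       1.468
  C            -1.514     -0.7568     -0.7568        2.27
  E             1.807      0.1941       4.894       3.738
  solve Keq expr → x = 0.7568; check Q = 16.84
Then remove 1.236 M of L.
Step 2:
                    D           X           E           L
  I             1.807      0.1941       4.894       2.502
  C           -0.1858    -0.09289    -0.09289      0.2787
  E             1.622      0.1012       4.801       2.781
  solve Keq expr → x = 0.09289; check Q = 16.84
Then change container volume by factor 0.8 (V_new/V_old).
Step 3:
                    D           X           E           L
  I             2.027      0.1265       6.002       3.476
  C          -0.03377    -0.01689    -0.01689     0.05066
  E             1.993      0.1096       5.985       3.527
  solve Keq expr → x = 0.01689; check Q = 16.84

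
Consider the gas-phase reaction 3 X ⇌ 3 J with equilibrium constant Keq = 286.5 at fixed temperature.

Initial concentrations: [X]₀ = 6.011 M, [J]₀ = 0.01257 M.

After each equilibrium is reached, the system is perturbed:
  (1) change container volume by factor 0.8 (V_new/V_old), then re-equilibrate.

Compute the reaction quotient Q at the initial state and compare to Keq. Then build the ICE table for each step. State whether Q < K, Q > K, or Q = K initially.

Q₀ = 9.1446e-09; Q < K (proceeds forward)

Q₀ = 9.1446e-09 vs Keq = 286.5 ⇒ Q<K, forward
Step 1:
                  X         J
  I           6.011   0.01257
  C          -5.218     5.218
  E          0.7934      5.23
  solve Keq expr → x = 1.739; check Q = 286.5
Then change container volume by factor 0.8 (V_new/V_old).
Step 2:
                  X         J
  I          0.9917     6.538
  C               0         0
  E          0.9917     6.538
  solve Keq expr → x = 0; check Q = 286.5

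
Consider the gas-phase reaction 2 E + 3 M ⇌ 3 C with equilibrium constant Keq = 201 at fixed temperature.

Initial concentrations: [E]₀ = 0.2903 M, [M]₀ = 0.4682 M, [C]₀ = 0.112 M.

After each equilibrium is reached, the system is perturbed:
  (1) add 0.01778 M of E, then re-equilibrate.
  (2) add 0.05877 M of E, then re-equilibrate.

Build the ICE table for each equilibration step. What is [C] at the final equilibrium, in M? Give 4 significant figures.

[C]_eq = 0.3813 M

Q₀ = 0.1624 vs Keq = 201 ⇒ Q<K, forward
Step 1:
                    E           M           C
  init         0.2903      0.4682       0.112
  Δ           -0.1585     -0.2377      0.2377
  eq           0.1318      0.2305      0.3497
  solve Keq expr → x = 0.07924; check Q = 201
Then add 0.01778 M of E.
Step 2:
                    E           M           C
  init         0.1496      0.2305      0.3497
  Δ         -0.005475   -0.008213    0.008213
  eq           0.1441      0.2223      0.3579
  solve Keq expr → x = 0.002738; check Q = 201
Then add 0.05877 M of E.
Step 3:
                    E           M           C
  init         0.2029      0.2223      0.3579
  Δ          -0.01561    -0.02341     0.02341
  eq           0.1873      0.1989      0.3813
  solve Keq expr → x = 0.007803; check Q = 201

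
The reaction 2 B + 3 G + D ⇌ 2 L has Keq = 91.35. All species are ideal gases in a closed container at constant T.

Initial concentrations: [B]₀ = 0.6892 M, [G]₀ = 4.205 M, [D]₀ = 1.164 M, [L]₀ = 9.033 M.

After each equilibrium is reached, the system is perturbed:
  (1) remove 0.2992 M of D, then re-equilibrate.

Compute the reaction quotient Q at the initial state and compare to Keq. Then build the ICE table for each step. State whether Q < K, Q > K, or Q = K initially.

Q₀ = 1.985; Q < K (proceeds forward)

Q₀ = 1.985 vs Keq = 91.35 ⇒ Q<K, forward
Step 1:
                  B         G         D         L
  I          0.6892     4.205     1.164     9.033
  C         -0.5229   -0.7843   -0.2614    0.5229
  E          0.1663     3.421    0.9026     9.556
  solve Keq expr → x = 0.2614; check Q = 91.35
Then remove 0.2992 M of D.
Step 2:
                  B         G         D         L
  I          0.1663     3.421    0.6034     9.556
  C         0.03008   0.04512   0.01504  -0.03008
  E          0.1964     3.466    0.6184     9.526
  solve Keq expr → x = -0.01504; check Q = 91.35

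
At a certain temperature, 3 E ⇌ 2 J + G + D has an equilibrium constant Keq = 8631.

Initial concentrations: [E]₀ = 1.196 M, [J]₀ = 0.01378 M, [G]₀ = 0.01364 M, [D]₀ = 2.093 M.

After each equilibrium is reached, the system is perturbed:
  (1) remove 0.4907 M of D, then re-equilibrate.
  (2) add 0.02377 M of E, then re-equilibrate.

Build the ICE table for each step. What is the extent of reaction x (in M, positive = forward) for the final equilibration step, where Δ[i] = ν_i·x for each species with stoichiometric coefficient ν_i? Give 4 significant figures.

x = 0.007658 M

Q₀ = 3.1688e-06 vs Keq = 8631 ⇒ Q<K, forward
Step 1:
                   E          J          G          D
  init         1.196    0.01378    0.01364      2.093
  Δ           -1.155     0.7698     0.3849     0.3849
  eq         0.04126     0.7836     0.3986      2.478
  solve Keq expr → x = 0.3849; check Q = 8631
Then remove 0.4907 M of D.
Step 2:
                   E          J          G          D
  init       0.04126     0.7836     0.3986      1.987
  Δ        -0.002829   0.001886 9.4288e-04 9.4288e-04
  eq         0.03844     0.7855     0.3995      1.988
  solve Keq expr → x = 9.4288e-04; check Q = 8631
Then add 0.02377 M of E.
Step 3:
                   E          J          G          D
  init       0.06221     0.7855     0.3995      1.988
  Δ         -0.02297    0.01532   0.007658   0.007658
  eq         0.03923     0.8008     0.4072      1.996
  solve Keq expr → x = 0.007658; check Q = 8631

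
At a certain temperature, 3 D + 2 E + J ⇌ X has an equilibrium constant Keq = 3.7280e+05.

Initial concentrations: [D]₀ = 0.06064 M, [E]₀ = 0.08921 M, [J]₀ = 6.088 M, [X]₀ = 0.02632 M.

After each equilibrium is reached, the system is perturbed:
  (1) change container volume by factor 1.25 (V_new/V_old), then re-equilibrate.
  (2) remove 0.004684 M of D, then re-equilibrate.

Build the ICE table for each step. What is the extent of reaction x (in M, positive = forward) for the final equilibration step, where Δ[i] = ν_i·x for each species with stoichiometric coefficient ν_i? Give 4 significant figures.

Q₀ = 2436 vs Keq = 3.7280e+05 ⇒ Q<K, forward
Step 1:
                  D         E         J         X
  Initial   0.06064   0.08921     6.088   0.02632
  Change   -0.04356  -0.02904  -0.01452   0.01452
  Equil     0.01708   0.06017     6.073   0.04084
  solve Keq expr → x = 0.01452; check Q = 3.7280e+05
Then change container volume by factor 1.25 (V_new/V_old).
Step 2:
                  D         E         J         X
  Initial   0.01366   0.04814     4.859   0.03267
  Change   0.004968  0.003312  0.001656 -0.001656
  Equil     0.01863   0.05145      4.86   0.03102
  solve Keq expr → x = -0.001656; check Q = 3.7280e+05
Then remove 0.004684 M of D.
Step 3:
                  D         E         J         X
  Initial   0.01395   0.05145      4.86   0.03102
  Change   0.003838  0.002559  0.001279 -0.001279
  Equil     0.01778   0.05401     4.862   0.02974
  solve Keq expr → x = -0.001279; check Q = 3.7280e+05

x = -0.001279 M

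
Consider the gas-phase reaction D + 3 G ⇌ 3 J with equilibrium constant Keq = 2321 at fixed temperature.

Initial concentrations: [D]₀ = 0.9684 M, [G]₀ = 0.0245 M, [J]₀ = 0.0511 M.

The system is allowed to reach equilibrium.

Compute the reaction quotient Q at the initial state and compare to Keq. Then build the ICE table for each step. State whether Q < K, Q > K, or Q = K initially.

Q₀ = 9.369 vs Keq = 2321 ⇒ Q<K, forward
Step 1:
                    D           G           J
  init         0.9684      0.0245      0.0511
  Δ         -0.006376    -0.01913     0.01913
  eq            0.962    0.005373     0.07023
  solve Keq expr → x = 0.006376; check Q = 2321

Q₀ = 9.369; Q < K (proceeds forward)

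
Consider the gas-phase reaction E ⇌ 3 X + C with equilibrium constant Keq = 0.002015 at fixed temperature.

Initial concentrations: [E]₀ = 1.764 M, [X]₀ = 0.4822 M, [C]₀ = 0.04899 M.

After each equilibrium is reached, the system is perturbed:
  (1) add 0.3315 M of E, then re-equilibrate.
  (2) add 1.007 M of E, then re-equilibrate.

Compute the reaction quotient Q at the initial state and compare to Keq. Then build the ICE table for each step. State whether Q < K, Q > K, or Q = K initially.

Q₀ = 0.003114 vs Keq = 0.002015 ⇒ Q>K, reverse
Step 1:
                   E          X          C
  Initial      1.764     0.4822    0.04899
  Change     0.01019   -0.03056   -0.01019
  Equil        1.774     0.4516     0.0388
  solve Keq expr → x = -0.01019; check Q = 0.002015
Then add 0.3315 M of E.
Step 2:
                   E          X          C
  Initial      2.106     0.4516     0.0388
  Change    -0.00383    0.01149    0.00383
  Equil        2.102     0.4631    0.04263
  solve Keq expr → x = 0.00383; check Q = 0.002015
Then add 1.007 M of E.
Step 3:
                   E          X          C
  Initial      3.109     0.4631    0.04263
  Change   -0.009713    0.02914   0.009713
  Equil        3.099     0.4923    0.05235
  solve Keq expr → x = 0.009713; check Q = 0.002015

Q₀ = 0.003114; Q > K (proceeds reverse)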